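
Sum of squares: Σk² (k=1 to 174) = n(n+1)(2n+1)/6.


n = 174
n(n+1)(2n+1)/6 = 174×175×349/6
= 10627050/6 = 1771175

Σk² = 1771175


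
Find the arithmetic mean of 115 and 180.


AM = (115 + 180)/2 = 295/2 = 147.5

AM = 147.5


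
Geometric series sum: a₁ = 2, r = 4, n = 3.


Sₙ = 2×(4^3 - 1)/(4 - 1)
= 2×(64 - 1)/3
= 2×63/3
= 42

S_3 = 42


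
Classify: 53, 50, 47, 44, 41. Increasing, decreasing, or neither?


Differences: -3, -3, -3, -3
All differences < 0 → strictly DECREASING

Monotonically decreasing


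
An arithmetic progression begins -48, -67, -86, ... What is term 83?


aₙ = a₁ + (n-1)d
= -48 + (83-1)×-19
= -48 - 1558
= -1606

a_83 = -1606


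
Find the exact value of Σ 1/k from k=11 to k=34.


Σₖ₌11^34 1/k = 1/11 + 1/12 + 1/13 + ... + 1/34
= 15611884726969/13127595717600
≈ 1.1892

Sum = 15611884726969/13127595717600 ≈ 1.1892


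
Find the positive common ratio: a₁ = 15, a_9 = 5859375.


r^(n-1) = aₙ/a₁
r^8 = 5859375/15 = 390625
r = 390625^(1/8)
= ±5; taking r > 0 gives r = 5

r = 5


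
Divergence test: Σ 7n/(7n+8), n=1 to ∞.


lim(n→∞) 7n/(7n+8) = 7/7 = 1  (divide numerator and denominator by n)
lim aₙ = 1 ≠ 0 → series DIVERGES

Diverges (lim aₙ = 1 ≠ 0)


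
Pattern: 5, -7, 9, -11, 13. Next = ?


Pattern: alternating sign, magnitude arithmetic (d=2)
Terms: 5, -7, 9, -11, 13
Next term = -15

Next term = -15


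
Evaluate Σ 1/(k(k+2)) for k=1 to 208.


1/(k(k+2)) = (1/2)·(1/k - 1/(k+2)) (partial fractions)
Telescoping: Σ = (1/2)·(1 + 1/2 - 1/209 - 1/210) = 16354/21945

Sum = 16354/21945


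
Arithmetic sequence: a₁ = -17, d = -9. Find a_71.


aₙ = a₁ + (n-1)d
= -17 + (71-1)×-9
= -17 - 630
= -647

a_71 = -647


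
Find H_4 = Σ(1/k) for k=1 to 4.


H_4 = 1/1 + 1/2 + 1/3 + 1/4
= 25/12
≈ 2.0833

H_4 = 25/12 ≈ 2.0833


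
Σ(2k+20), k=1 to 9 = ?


Σ(2k+20) = 2·Σk + 20·n
= 2·45 + 20·9
= 90 + 180 = 270

Σ = 270


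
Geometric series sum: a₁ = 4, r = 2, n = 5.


Sₙ = 4×(2^5 - 1)/(2 - 1)
= 4×(32 - 1)/1
= 4×31/1
= 124

S_5 = 124


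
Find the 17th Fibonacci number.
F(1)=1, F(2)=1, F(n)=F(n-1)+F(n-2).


Fibonacci sequence: 1, 1, 2, 3, 5, 8, 13, 21, 34, 55, 89, ...
F(17) = 1597

F(17) = 1597


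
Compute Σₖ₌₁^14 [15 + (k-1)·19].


aₙ = 15 + (14-1)×19 = 262
Sₙ = n(a₁+aₙ)/2 = 14×(15+262)/2
= 14×277/2 = 1939

S_14 = 1939


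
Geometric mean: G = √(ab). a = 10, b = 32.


GM = √(10×32) = √320 = 17.8885

GM = 17.8885


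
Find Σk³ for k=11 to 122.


Σₖ₌11^122 k³ = [122·123/2]² − [10·11/2]²
= 56295009 − 3025 = 56291984

Σk³ = 56291984


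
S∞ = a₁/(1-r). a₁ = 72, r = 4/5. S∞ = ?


S∞ = a₁/(1-r) = 72/(1 - 4/5)
= 72/(1/5)
= 360

S∞ = 360


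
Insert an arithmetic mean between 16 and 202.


AM = (16 + 202)/2 = 218/2 = 109

AM = 109


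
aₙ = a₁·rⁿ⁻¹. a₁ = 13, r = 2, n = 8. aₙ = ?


aₙ = a₁·r^(n-1)
= 13×2^7
= 13×128
= 1664

a_8 = 1664


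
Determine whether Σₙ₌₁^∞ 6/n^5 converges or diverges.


p-series test: Σ c/n^p converges if p > 1, diverges if p ≤ 1 (constant c > 0 doesn't affect convergence).
p = 5
5 > 1 → CONVERGES

Converges (p = 5 > 1)


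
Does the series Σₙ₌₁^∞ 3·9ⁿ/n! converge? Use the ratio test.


aₙ = 3·9^n/n!
a_{n+1}/aₙ = 9^(n+1)/(n+1)! × n!/9^n  (constant 3 cancels)
= 9/(n+1)
L = lim(n→∞) 9/(n+1) = 0
L < 1 → series CONVERGES

Converges (ratio test: L = 0 < 1)


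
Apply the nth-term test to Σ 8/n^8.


lim(n→∞) 8/n^8 = 0
lim aₙ = 0 → nth-term test is INCONCLUSIVE
(Need other tests; this is actually a convergent p-series with p=8 > 1)

Inconclusive (lim aₙ = 0; need another test)


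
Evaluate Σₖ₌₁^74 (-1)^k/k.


S = -1 + 1/2 - 1/3 + 1/4 - 1/5 + 1/6 - 1/7 + 1/8 ± ...
= -0.6864
(Full series converges to -ln(2) ≈ -0.6931)

S_74 = -0.6864


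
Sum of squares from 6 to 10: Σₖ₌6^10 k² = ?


Σₖ₌6^10 k² = Σₖ₌₁^10 k² − Σₖ₌₁^5 k²
= 10·11·21/6 − 5·6·11/6
= 385 − 55 = 330

Σk² = 330


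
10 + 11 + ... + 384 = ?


Σₖ₌10^384 k = Σₖ₌₁^384 k − Σₖ₌₁^9 k
= 384·385/2 − 9·10/2
= 73920 − 45 = 73875

Σk = 73875


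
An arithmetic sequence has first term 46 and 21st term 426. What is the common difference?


d = (aₙ - a₁)/(n-1)
= (426 - 46)/(21-1)
= 380/20 = 19

d = 19


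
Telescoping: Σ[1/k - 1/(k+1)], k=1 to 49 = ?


Telescoping: adjacent terms cancel.
= 1/1 - 1/50
= 1 - 1/50 = 49/50

Sum = 49/50


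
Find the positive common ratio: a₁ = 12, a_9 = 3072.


r^(n-1) = aₙ/a₁
r^8 = 3072/12 = 256
r = 256^(1/8)
= ±2; taking r > 0 gives r = 2

r = 2


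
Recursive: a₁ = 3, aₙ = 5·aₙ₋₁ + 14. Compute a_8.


Computing step by step:
a_1 = 3
a_2 = 29
a_3 = 159
a_4 = 809
a_5 = 4059
a_6 = 20309
a_7 = 101559
a_8 = 507809


a_8 = 507809


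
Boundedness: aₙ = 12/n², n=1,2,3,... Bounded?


a₁ = 12, a₂ = 12/4, a₃ = 12/9, ...
0 < aₙ ≤ 12 for all n ≥ 1
The sequence IS bounded

Bounded (0 < aₙ ≤ 12)


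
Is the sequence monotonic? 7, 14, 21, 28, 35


Differences: 7, 7, 7, 7
All differences > 0 → strictly INCREASING

Monotonically increasing


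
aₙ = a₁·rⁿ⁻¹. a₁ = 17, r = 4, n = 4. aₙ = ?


aₙ = a₁·r^(n-1)
= 17×4^3
= 17×64
= 1088

a_4 = 1088


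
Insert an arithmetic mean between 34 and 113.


AM = (34 + 113)/2 = 147/2 = 73.5

AM = 73.5


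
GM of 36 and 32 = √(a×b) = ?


GM = √(36×32) = √1152 = 33.9411

GM = 33.9411


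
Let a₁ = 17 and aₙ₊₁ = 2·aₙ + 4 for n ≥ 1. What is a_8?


Computing step by step:
a_1 = 17
a_2 = 38
a_3 = 80
a_4 = 164
a_5 = 332
a_6 = 668
a_7 = 1340
a_8 = 2684


a_8 = 2684


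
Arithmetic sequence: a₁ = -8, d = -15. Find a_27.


aₙ = a₁ + (n-1)d
= -8 + (27-1)×-15
= -8 - 390
= -398

a_27 = -398


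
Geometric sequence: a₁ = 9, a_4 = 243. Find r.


r^(n-1) = aₙ/a₁
r^3 = 243/9 = 27
r = 27^(1/3)
= 3

r = 3


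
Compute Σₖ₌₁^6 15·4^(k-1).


Sₙ = 15×(4^6 - 1)/(4 - 1)
= 15×(4096 - 1)/3
= 15×4095/3
= 20475

S_6 = 20475


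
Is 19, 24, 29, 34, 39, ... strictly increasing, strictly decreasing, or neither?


Differences: 5, 5, 5, 5
All differences > 0 → strictly INCREASING

Monotonically increasing


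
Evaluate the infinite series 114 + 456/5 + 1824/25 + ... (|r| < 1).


S∞ = a₁/(1-r) = 114/(1 - 4/5)
= 114/(1/5)
= 570

S∞ = 570


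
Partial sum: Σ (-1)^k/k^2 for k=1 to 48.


S = -1 + 1/4 - 1/9 + 1/16 - 1/25 + 1/36 - 1/49 + 1/64 ± ...
= -0.8223
(Full series converges to -π²/12 ≈ -0.8225)

S_48 = -0.8223


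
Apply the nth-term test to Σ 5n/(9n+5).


lim(n→∞) 5n/(9n+5) = 5/9 = 5/9  (divide numerator and denominator by n)
lim aₙ = 5/9 ≠ 0 → series DIVERGES

Diverges (lim aₙ = 5/9 ≠ 0)


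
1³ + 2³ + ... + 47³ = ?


n(n+1)/2 = 47×48/2 = 1128
Σk³ = 1128² = 1272384

Σk³ = 1272384


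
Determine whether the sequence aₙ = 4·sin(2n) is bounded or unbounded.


For all n, -1 ≤ sin(2n) ≤ 1, so -4 ≤ 4·sin(2n) ≤ 4
Lower bound: -4, Upper bound: 4
The sequence IS bounded

Bounded (-4 ≤ aₙ ≤ 4)


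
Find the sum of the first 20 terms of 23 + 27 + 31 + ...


aₙ = 23 + (20-1)×4 = 99
Sₙ = n(a₁+aₙ)/2 = 20×(23+99)/2
= 20×122/2 = 1220

S_20 = 1220


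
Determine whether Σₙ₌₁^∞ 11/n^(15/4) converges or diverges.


p-series test: Σ c/n^p converges if p > 1, diverges if p ≤ 1 (constant c > 0 doesn't affect convergence).
p = 15/4
15/4 > 1 → CONVERGES

Converges (p = 15/4 > 1)


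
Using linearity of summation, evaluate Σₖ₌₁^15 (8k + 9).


Σ(8k+9) = 8·Σk + 9·n
= 8·120 + 9·15
= 960 + 135 = 1095

Σ = 1095


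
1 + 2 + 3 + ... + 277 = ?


n(n+1)/2 = 277×278/2 = 77006/2 = 38503

Σk = 38503


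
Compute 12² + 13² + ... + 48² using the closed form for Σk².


Σₖ₌12^48 k² = Σₖ₌₁^48 k² − Σₖ₌₁^11 k²
= 48·49·97/6 − 11·12·23/6
= 38024 − 506 = 37518

Σk² = 37518


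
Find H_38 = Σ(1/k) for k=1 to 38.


H_38 = 1/1 + 1/2 + 1/3 + ... + 1/38
= 2053580969474233/485721041551200
≈ 4.2279

H_38 = 2053580969474233/485721041551200 ≈ 4.2279


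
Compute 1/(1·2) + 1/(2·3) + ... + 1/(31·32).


1/(k(k+1)) = 1/k - 1/(k+1) (partial fractions)
Telescoping: Σ = 1 - 1/32 = 31/32

Sum = 31/32


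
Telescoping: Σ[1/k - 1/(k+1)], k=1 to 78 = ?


Telescoping: adjacent terms cancel.
= 1/1 - 1/79
= 1 - 1/79 = 78/79

Sum = 78/79


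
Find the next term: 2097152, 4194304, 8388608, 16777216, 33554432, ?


Pattern: powers of 2: 2ⁿ
Terms: 2097152, 4194304, 8388608, 16777216, 33554432
Next term = 67108864

Next term = 67108864


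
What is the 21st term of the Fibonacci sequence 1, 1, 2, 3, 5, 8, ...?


Fibonacci sequence: 1, 1, 2, 3, 5, 8, 13, 21, 34, 55, 89, ...
F(21) = 10946

F(21) = 10946


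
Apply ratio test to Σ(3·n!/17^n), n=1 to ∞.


aₙ = 3·n!/17^n
a_{n+1}/aₙ = (n+1)!/17^(n+1) × 17^n/n!  (constant 3 cancels)
= (n+1)/17
L = lim(n→∞) (n+1)/17 = ∞
L > 1 → series DIVERGES

Diverges (ratio test: L = ∞ > 1)


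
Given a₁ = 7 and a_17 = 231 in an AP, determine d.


d = (aₙ - a₁)/(n-1)
= (231 - 7)/(17-1)
= 224/16 = 14

d = 14


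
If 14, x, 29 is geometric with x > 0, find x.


GM = √(14×29) = √406 = 20.1494

GM = 20.1494


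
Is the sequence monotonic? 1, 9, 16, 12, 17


Differences: 8, 7, -4, 5
Difference at position 1 is +8 (> 0) but position 3 is -4 (< 0) — sequence both rises and falls
→ NOT monotonic

Not monotonic


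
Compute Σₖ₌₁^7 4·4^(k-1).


Sₙ = 4×(4^7 - 1)/(4 - 1)
= 4×(16384 - 1)/3
= 4×16383/3
= 21844

S_7 = 21844


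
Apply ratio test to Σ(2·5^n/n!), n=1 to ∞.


aₙ = 2·5^n/n!
a_{n+1}/aₙ = 5^(n+1)/(n+1)! × n!/5^n  (constant 2 cancels)
= 5/(n+1)
L = lim(n→∞) 5/(n+1) = 0
L < 1 → series CONVERGES

Converges (ratio test: L = 0 < 1)


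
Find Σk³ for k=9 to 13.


Σₖ₌9^13 k³ = [13·14/2]² − [8·9/2]²
= 8281 − 1296 = 6985

Σk³ = 6985


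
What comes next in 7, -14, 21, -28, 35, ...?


Pattern: alternating sign, magnitude arithmetic (d=7)
Terms: 7, -14, 21, -28, 35
Next term = -42

Next term = -42


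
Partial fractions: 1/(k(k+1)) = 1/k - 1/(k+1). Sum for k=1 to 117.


1/(k(k+1)) = 1/k - 1/(k+1) (partial fractions)
Telescoping: Σ = 1 - 1/118 = 117/118

Sum = 117/118


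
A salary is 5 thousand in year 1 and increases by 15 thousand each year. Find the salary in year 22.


aₙ = a₁ + (n-1)d
= 5 + (22-1)×15
= 5 + 315
= 320

a_22 = 320


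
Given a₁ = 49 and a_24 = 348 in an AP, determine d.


d = (aₙ - a₁)/(n-1)
= (348 - 49)/(24-1)
= 299/23 = 13

d = 13


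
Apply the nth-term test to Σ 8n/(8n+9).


lim(n→∞) 8n/(8n+9) = 8/8 = 1  (divide numerator and denominator by n)
lim aₙ = 1 ≠ 0 → series DIVERGES

Diverges (lim aₙ = 1 ≠ 0)


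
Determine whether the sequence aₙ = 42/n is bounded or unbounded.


a₁ = 42, a₂ = 42/2, a₃ = 42/3, ...
0 < aₙ ≤ 42 for all n ≥ 1
Lower bound: 0, Upper bound: 42
The sequence IS bounded

Bounded (0 < aₙ ≤ 42)


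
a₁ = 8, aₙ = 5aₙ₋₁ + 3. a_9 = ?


Computing step by step:
a_1 = 8
a_2 = 43
a_3 = 218
a_4 = 1093
a_5 = 5468
a_6 = 27343
a_7 = 136718
a_8 = 683593
a_9 = 3417968


a_9 = 3417968


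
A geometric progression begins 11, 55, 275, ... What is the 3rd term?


aₙ = a₁·r^(n-1)
= 11×5^2
= 11×25
= 275

a_3 = 275


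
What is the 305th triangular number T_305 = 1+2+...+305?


n(n+1)/2 = 305×306/2 = 93330/2 = 46665

Σk = 46665


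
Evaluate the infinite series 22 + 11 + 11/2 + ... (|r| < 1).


S∞ = a₁/(1-r) = 22/(1 - 1/2)
= 22/(1/2)
= 44

S∞ = 44


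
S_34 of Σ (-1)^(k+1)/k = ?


S = 1 - 1/2 + 1/3 - 1/4 + 1/5 - 1/6 + 1/7 - 1/8 ± ...
= 0.6787
(Full series converges to +ln(2) ≈ +0.6931)

S_34 = 0.6787


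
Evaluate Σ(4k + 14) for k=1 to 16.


Σ(4k+14) = 4·Σk + 14·n
= 4·136 + 14·16
= 544 + 224 = 768

Σ = 768


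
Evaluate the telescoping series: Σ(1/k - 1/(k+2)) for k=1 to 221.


Telescoping with gap 2: two head and two tail terms survive.
= (1 + 1/2) - (1/222 + 1/223)
= 3/2 - 1/222 - 1/223 = 36907/24753

Sum = 36907/24753


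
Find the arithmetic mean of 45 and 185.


AM = (45 + 185)/2 = 230/2 = 115

AM = 115


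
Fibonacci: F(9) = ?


Fibonacci sequence: 1, 1, 2, 3, 5, 8, 13, 21, 34
F(9) = 34

F(9) = 34


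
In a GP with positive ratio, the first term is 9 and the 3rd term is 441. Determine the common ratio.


r^(n-1) = aₙ/a₁
r^2 = 441/9 = 49
r = 49^(1/2)
= ±7; taking r > 0 gives r = 7

r = 7


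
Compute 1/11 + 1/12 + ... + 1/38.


Σₖ₌11^38 1/k = 1/11 + 1/12 + 1/13 + ... + 1/38
= 90131351212339/69388720221600
≈ 1.2989

Sum = 90131351212339/69388720221600 ≈ 1.2989


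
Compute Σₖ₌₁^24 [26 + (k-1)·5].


aₙ = 26 + (24-1)×5 = 141
Sₙ = n(a₁+aₙ)/2 = 24×(26+141)/2
= 24×167/2 = 2004

S_24 = 2004


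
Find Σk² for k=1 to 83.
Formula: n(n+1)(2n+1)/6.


n = 83
n(n+1)(2n+1)/6 = 83×84×167/6
= 1164324/6 = 194054

Σk² = 194054


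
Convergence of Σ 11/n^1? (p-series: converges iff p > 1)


p-series test: Σ c/n^p converges if p > 1, diverges if p ≤ 1 (constant c > 0 doesn't affect convergence).
p = 1
1 ≤ 1 → DIVERGES

Diverges (p = 1 ≤ 1)


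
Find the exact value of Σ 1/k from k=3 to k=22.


Σₖ₌3^22 1/k = 1/3 + 1/4 + 1/5 + ... + 1/22
= 11333445/5173168
≈ 2.1908

Sum = 11333445/5173168 ≈ 2.1908


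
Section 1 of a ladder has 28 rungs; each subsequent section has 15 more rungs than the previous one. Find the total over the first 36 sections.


aₙ = 28 + (36-1)×15 = 553
Sₙ = n(a₁+aₙ)/2 = 36×(28+553)/2
= 36×581/2 = 10458

S_36 = 10458


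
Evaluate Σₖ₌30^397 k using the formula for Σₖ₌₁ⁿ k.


Σₖ₌30^397 k = Σₖ₌₁^397 k − Σₖ₌₁^29 k
= 397·398/2 − 29·30/2
= 79003 − 435 = 78568

Σk = 78568


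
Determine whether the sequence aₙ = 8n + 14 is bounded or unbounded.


aₙ = 8n + 14 → as n→∞, aₙ→∞
No finite upper bound exists
The sequence is UNBOUNDED

Unbounded (aₙ → ∞ as n → ∞)


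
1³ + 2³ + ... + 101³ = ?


n(n+1)/2 = 101×102/2 = 5151
Σk³ = 5151² = 26532801

Σk³ = 26532801


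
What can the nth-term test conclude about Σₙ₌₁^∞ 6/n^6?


lim(n→∞) 6/n^6 = 0
lim aₙ = 0 → nth-term test is INCONCLUSIVE
(Need other tests; this is actually a convergent p-series with p=6 > 1)

Inconclusive (lim aₙ = 0; need another test)


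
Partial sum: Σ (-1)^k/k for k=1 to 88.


S = -1 + 1/2 - 1/3 + 1/4 - 1/5 + 1/6 - 1/7 + 1/8 ± ...
= -0.6875
(Full series converges to -ln(2) ≈ -0.6931)

S_88 = -0.6875


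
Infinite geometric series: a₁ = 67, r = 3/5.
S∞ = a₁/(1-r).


S∞ = a₁/(1-r) = 67/(1 - 3/5)
= 67/(2/5)
= 335/2

S∞ = 335/2


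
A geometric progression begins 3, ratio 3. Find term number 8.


aₙ = a₁·r^(n-1)
= 3×3^7
= 3×2187
= 6561

a_8 = 6561


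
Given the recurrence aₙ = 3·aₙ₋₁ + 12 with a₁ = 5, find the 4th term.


Computing step by step:
a_1 = 5
a_2 = 27
a_3 = 93
a_4 = 291


a_4 = 291


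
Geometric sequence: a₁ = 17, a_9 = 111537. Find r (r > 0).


r^(n-1) = aₙ/a₁
r^8 = 111537/17 = 6561
r = 6561^(1/8)
= ±3; taking r > 0 gives r = 3

r = 3


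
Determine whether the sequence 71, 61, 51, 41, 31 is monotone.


Differences: -10, -10, -10, -10
All differences < 0 → strictly DECREASING

Monotonically decreasing


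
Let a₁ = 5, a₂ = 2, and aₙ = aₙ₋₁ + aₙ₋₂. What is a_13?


Computing iteratively: 5, 2, 7, 9, 16, 25, 41, 66, 107, 173, 280, 453, ...
a_13 = 733

a_13 = 733


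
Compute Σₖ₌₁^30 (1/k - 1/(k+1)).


Telescoping: adjacent terms cancel.
= 1/1 - 1/31
= 1 - 1/31 = 30/31

Sum = 30/31


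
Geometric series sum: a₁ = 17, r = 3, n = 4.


Sₙ = 17×(3^4 - 1)/(3 - 1)
= 17×(81 - 1)/2
= 17×80/2
= 680

S_4 = 680


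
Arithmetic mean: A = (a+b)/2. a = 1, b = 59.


AM = (1 + 59)/2 = 60/2 = 30

AM = 30


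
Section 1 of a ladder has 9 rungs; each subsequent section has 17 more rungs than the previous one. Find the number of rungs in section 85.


aₙ = a₁ + (n-1)d
= 9 + (85-1)×17
= 9 + 1428
= 1437

a_85 = 1437


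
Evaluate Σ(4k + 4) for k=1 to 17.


Σ(4k+4) = 4·Σk + 4·n
= 4·153 + 4·17
= 612 + 68 = 680

Σ = 680


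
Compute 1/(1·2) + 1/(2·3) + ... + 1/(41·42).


1/(k(k+1)) = 1/k - 1/(k+1) (partial fractions)
Telescoping: Σ = 1 - 1/42 = 41/42

Sum = 41/42


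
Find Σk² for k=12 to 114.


Σₖ₌12^114 k² = Σₖ₌₁^114 k² − Σₖ₌₁^11 k²
= 114·115·229/6 − 11·12·23/6
= 500365 − 506 = 499859

Σk² = 499859


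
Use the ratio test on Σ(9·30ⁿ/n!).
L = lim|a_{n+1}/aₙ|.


aₙ = 9·30^n/n!
a_{n+1}/aₙ = 30^(n+1)/(n+1)! × n!/30^n  (constant 9 cancels)
= 30/(n+1)
L = lim(n→∞) 30/(n+1) = 0
L < 1 → series CONVERGES

Converges (ratio test: L = 0 < 1)


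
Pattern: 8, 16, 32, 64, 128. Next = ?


Pattern: geometric (r=2)
Terms: 8, 16, 32, 64, 128
Next term = 256

Next term = 256


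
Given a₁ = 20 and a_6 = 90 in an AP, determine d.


d = (aₙ - a₁)/(n-1)
= (90 - 20)/(6-1)
= 70/5 = 14

d = 14


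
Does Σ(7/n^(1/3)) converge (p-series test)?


p-series test: Σ c/n^p converges if p > 1, diverges if p ≤ 1 (constant c > 0 doesn't affect convergence).
p = 1/3
1/3 ≤ 1 → DIVERGES

Diverges (p = 1/3 ≤ 1)


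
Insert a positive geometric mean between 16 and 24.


GM = √(16×24) = √384 = 19.5959

GM = 19.5959


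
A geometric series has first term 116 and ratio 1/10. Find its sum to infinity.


S∞ = a₁/(1-r) = 116/(1 - 1/10)
= 116/(9/10)
= 1160/9

S∞ = 1160/9


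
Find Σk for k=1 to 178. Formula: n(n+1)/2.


n(n+1)/2 = 178×179/2 = 31862/2 = 15931

Σk = 15931


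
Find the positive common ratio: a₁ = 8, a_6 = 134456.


r^(n-1) = aₙ/a₁
r^5 = 134456/8 = 16807
r = 16807^(1/5)
= 7

r = 7


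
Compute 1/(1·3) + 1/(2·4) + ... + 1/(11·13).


1/(k(k+2)) = (1/2)·(1/k - 1/(k+2)) (partial fractions)
Telescoping: Σ = (1/2)·(1 + 1/2 - 1/12 - 1/13) = 209/312

Sum = 209/312


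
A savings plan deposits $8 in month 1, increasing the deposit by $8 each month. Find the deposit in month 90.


aₙ = a₁ + (n-1)d
= 8 + (90-1)×8
= 8 + 712
= 720

a_90 = 720


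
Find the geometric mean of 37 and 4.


GM = √(37×4) = √148 = 12.1655

GM = 12.1655


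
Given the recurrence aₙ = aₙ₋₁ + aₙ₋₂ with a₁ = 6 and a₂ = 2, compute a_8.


Computing iteratively: 6, 2, 8, 10, 18, 28, 46, 74
a_8 = 74

a_8 = 74


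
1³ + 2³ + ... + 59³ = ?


n(n+1)/2 = 59×60/2 = 1770
Σk³ = 1770² = 3132900

Σk³ = 3132900


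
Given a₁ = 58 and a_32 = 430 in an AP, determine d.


d = (aₙ - a₁)/(n-1)
= (430 - 58)/(32-1)
= 372/31 = 12

d = 12


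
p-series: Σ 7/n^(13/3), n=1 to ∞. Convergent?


p-series test: Σ c/n^p converges if p > 1, diverges if p ≤ 1 (constant c > 0 doesn't affect convergence).
p = 13/3
13/3 > 1 → CONVERGES

Converges (p = 13/3 > 1)


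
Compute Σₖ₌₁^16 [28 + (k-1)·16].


aₙ = 28 + (16-1)×16 = 268
Sₙ = n(a₁+aₙ)/2 = 16×(28+268)/2
= 16×296/2 = 2368

S_16 = 2368


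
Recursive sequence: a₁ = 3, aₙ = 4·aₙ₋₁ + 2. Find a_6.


Computing step by step:
a_1 = 3
a_2 = 14
a_3 = 58
a_4 = 234
a_5 = 938
a_6 = 3754


a_6 = 3754


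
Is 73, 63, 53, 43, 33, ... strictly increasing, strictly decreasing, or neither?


Differences: -10, -10, -10, -10
All differences < 0 → strictly DECREASING

Monotonically decreasing


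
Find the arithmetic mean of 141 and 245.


AM = (141 + 245)/2 = 386/2 = 193

AM = 193


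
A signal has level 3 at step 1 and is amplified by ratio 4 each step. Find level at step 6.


aₙ = a₁·r^(n-1)
= 3×4^5
= 3×1024
= 3072

a_6 = 3072


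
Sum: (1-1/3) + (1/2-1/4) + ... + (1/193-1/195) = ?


Telescoping with gap 2: two head and two tail terms survive.
= (1 + 1/2) - (1/194 + 1/195)
= 3/2 - 1/194 - 1/195 = 28178/18915

Sum = 28178/18915


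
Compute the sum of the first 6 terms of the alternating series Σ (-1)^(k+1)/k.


S = 1 - 1/2 + 1/3 - 1/4 + 1/5 - 1/6
= 0.6167
(Full series converges to +ln(2) ≈ +0.6931)

S_6 = 0.6167


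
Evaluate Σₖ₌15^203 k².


Σₖ₌15^203 k² = Σₖ₌₁^203 k² − Σₖ₌₁^14 k²
= 203·204·407/6 − 14·15·29/6
= 2809114 − 1015 = 2808099

Σk² = 2808099


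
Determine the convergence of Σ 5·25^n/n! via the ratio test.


aₙ = 5·25^n/n!
a_{n+1}/aₙ = 25^(n+1)/(n+1)! × n!/25^n  (constant 5 cancels)
= 25/(n+1)
L = lim(n→∞) 25/(n+1) = 0
L < 1 → series CONVERGES

Converges (ratio test: L = 0 < 1)


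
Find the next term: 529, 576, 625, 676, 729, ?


Pattern: perfect squares: n²
Terms: 529, 576, 625, 676, 729
Next term = 784

Next term = 784


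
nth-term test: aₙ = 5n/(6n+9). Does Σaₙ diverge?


lim(n→∞) 5n/(6n+9) = 5/6 = 5/6  (divide numerator and denominator by n)
lim aₙ = 5/6 ≠ 0 → series DIVERGES

Diverges (lim aₙ = 5/6 ≠ 0)


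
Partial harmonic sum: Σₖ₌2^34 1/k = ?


Σₖ₌2^34 1/k = 1/2 + 1/3 + 1/4 + ... + 1/34
= 40934600117149/13127595717600
≈ 3.1182

Sum = 40934600117149/13127595717600 ≈ 3.1182


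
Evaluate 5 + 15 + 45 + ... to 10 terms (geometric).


Sₙ = 5×(3^10 - 1)/(3 - 1)
= 5×(59049 - 1)/2
= 5×59048/2
= 147620

S_10 = 147620


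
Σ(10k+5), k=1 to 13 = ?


Σ(10k+5) = 10·Σk + 5·n
= 10·91 + 5·13
= 910 + 65 = 975

Σ = 975


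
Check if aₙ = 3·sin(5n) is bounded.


For all n, -1 ≤ sin(5n) ≤ 1, so -3 ≤ 3·sin(5n) ≤ 3
Lower bound: -3, Upper bound: 3
The sequence IS bounded

Bounded (-3 ≤ aₙ ≤ 3)


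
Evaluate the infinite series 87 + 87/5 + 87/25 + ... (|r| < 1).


S∞ = a₁/(1-r) = 87/(1 - 1/5)
= 87/(4/5)
= 435/4

S∞ = 435/4


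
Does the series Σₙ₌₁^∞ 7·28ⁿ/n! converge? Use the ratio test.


aₙ = 7·28^n/n!
a_{n+1}/aₙ = 28^(n+1)/(n+1)! × n!/28^n  (constant 7 cancels)
= 28/(n+1)
L = lim(n→∞) 28/(n+1) = 0
L < 1 → series CONVERGES

Converges (ratio test: L = 0 < 1)


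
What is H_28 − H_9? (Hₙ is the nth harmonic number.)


Σₖ₌10^28 1/k = 1/10 + 1/11 + 1/12 + ... + 1/28
= 88200436013/80313433200
≈ 1.0982

Sum = 88200436013/80313433200 ≈ 1.0982


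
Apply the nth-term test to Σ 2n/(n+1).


lim(n→∞) 2n/(n+1) = 2/1 = 2  (divide numerator and denominator by n)
lim aₙ = 2 ≠ 0 → series DIVERGES

Diverges (lim aₙ = 2 ≠ 0)


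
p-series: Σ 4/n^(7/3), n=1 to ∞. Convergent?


p-series test: Σ c/n^p converges if p > 1, diverges if p ≤ 1 (constant c > 0 doesn't affect convergence).
p = 7/3
7/3 > 1 → CONVERGES

Converges (p = 7/3 > 1)


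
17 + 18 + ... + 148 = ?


Σₖ₌17^148 k = Σₖ₌₁^148 k − Σₖ₌₁^16 k
= 148·149/2 − 16·17/2
= 11026 − 136 = 10890

Σk = 10890


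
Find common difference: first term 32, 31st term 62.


d = (aₙ - a₁)/(n-1)
= (62 - 32)/(31-1)
= 30/30 = 1

d = 1


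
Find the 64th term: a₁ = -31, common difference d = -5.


aₙ = a₁ + (n-1)d
= -31 + (64-1)×-5
= -31 - 315
= -346

a_64 = -346


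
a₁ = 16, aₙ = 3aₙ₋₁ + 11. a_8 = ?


Computing step by step:
a_1 = 16
a_2 = 59
a_3 = 188
a_4 = 575
a_5 = 1736
a_6 = 5219
a_7 = 15668
a_8 = 47015


a_8 = 47015


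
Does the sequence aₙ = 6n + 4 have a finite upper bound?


aₙ = 6n + 4 → as n→∞, aₙ→∞
No finite upper bound exists
The sequence is UNBOUNDED

Unbounded (aₙ → ∞ as n → ∞)


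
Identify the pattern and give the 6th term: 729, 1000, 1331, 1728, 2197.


Pattern: perfect cubes: n³
Terms: 729, 1000, 1331, 1728, 2197
Next term = 2744

Next term = 2744


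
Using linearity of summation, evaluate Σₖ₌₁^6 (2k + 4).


Σ(2k+4) = 2·Σk + 4·n
= 2·21 + 4·6
= 42 + 24 = 66

Σ = 66


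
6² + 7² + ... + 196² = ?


Σₖ₌6^196 k² = Σₖ₌₁^196 k² − Σₖ₌₁^5 k²
= 196·197·393/6 − 5·6·11/6
= 2529086 − 55 = 2529031

Σk² = 2529031


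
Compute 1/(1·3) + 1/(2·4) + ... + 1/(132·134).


1/(k(k+2)) = (1/2)·(1/k - 1/(k+2)) (partial fractions)
Telescoping: Σ = (1/2)·(1 + 1/2 - 1/133 - 1/134) = 13233/17822

Sum = 13233/17822


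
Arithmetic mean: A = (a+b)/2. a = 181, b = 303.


AM = (181 + 303)/2 = 484/2 = 242

AM = 242


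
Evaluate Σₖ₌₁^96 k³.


n(n+1)/2 = 96×97/2 = 4656
Σk³ = 4656² = 21678336

Σk³ = 21678336


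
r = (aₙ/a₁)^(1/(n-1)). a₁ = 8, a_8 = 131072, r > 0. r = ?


r^(n-1) = aₙ/a₁
r^7 = 131072/8 = 16384
r = 16384^(1/7)
= 4

r = 4


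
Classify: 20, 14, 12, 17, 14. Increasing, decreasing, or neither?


Differences: -6, -2, 5, -3
Difference at position 3 is +5 (> 0) but position 1 is -6 (< 0) — sequence both rises and falls
→ NOT monotonic

Not monotonic


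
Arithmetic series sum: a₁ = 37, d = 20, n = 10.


aₙ = 37 + (10-1)×20 = 217
Sₙ = n(a₁+aₙ)/2 = 10×(37+217)/2
= 10×254/2 = 1270

S_10 = 1270


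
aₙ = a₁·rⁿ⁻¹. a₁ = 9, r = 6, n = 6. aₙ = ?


aₙ = a₁·r^(n-1)
= 9×6^5
= 9×7776
= 69984

a_6 = 69984


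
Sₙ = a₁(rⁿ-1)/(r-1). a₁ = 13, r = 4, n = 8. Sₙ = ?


Sₙ = 13×(4^8 - 1)/(4 - 1)
= 13×(65536 - 1)/3
= 13×65535/3
= 283985

S_8 = 283985


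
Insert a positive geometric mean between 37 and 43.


GM = √(37×43) = √1591 = 39.8873

GM = 39.8873


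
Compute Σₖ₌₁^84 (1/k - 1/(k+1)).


Telescoping: adjacent terms cancel.
= 1/1 - 1/85
= 1 - 1/85 = 84/85

Sum = 84/85


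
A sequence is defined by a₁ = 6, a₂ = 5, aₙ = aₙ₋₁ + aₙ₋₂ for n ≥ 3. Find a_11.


Computing iteratively: 6, 5, 11, 16, 27, 43, 70, 113, 183, 296, 479
a_11 = 479

a_11 = 479


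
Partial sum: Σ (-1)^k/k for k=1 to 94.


S = -1 + 1/2 - 1/3 + 1/4 - 1/5 + 1/6 - 1/7 + 1/8 ± ...
= -0.6879
(Full series converges to -ln(2) ≈ -0.6931)

S_94 = -0.6879


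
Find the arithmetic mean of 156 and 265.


AM = (156 + 265)/2 = 421/2 = 210.5

AM = 210.5


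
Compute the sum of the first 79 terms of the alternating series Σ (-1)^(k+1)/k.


S = 1 - 1/2 + 1/3 - 1/4 + 1/5 - 1/6 + 1/7 - 1/8 ± ...
= 0.6994
(Full series converges to +ln(2) ≈ +0.6931)

S_79 = 0.6994


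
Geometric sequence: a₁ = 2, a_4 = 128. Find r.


r^(n-1) = aₙ/a₁
r^3 = 128/2 = 64
r = 64^(1/3)
= 4

r = 4


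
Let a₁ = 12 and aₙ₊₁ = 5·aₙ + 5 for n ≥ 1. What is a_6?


Computing step by step:
a_1 = 12
a_2 = 65
a_3 = 330
a_4 = 1655
a_5 = 8280
a_6 = 41405


a_6 = 41405


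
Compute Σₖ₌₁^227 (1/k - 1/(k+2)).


Telescoping with gap 2: two head and two tail terms survive.
= (1 + 1/2) - (1/228 + 1/229)
= 3/2 - 1/228 - 1/229 = 77861/52212

Sum = 77861/52212


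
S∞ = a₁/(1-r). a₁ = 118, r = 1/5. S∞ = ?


S∞ = a₁/(1-r) = 118/(1 - 1/5)
= 118/(4/5)
= 295/2

S∞ = 295/2


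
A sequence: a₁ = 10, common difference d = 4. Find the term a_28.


aₙ = a₁ + (n-1)d
= 10 + (28-1)×4
= 10 + 108
= 118

a_28 = 118


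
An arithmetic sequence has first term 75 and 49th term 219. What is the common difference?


d = (aₙ - a₁)/(n-1)
= (219 - 75)/(49-1)
= 144/48 = 3

d = 3


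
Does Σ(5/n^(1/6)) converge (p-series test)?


p-series test: Σ c/n^p converges if p > 1, diverges if p ≤ 1 (constant c > 0 doesn't affect convergence).
p = 1/6
1/6 ≤ 1 → DIVERGES

Diverges (p = 1/6 ≤ 1)


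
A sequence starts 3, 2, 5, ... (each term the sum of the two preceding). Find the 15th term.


Computing iteratively: 3, 2, 5, 7, 12, 19, 31, 50, 81, 131, 212, 343, ...
a_15 = 1453

a_15 = 1453


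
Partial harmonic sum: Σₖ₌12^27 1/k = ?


Σₖ₌12^27 1/k = 1/12 + 1/13 + 1/14 + ... + 1/27
= 69999534593/80313433200
≈ 0.8716

Sum = 69999534593/80313433200 ≈ 0.8716


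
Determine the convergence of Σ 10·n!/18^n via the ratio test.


aₙ = 10·n!/18^n
a_{n+1}/aₙ = (n+1)!/18^(n+1) × 18^n/n!  (constant 10 cancels)
= (n+1)/18
L = lim(n→∞) (n+1)/18 = ∞
L > 1 → series DIVERGES

Diverges (ratio test: L = ∞ > 1)


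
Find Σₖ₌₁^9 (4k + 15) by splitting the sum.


Σ(4k+15) = 4·Σk + 15·n
= 4·45 + 15·9
= 180 + 135 = 315

Σ = 315


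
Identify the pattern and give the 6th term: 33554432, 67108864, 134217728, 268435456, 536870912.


Pattern: powers of 2: 2ⁿ
Terms: 33554432, 67108864, 134217728, 268435456, 536870912
Next term = 1073741824

Next term = 1073741824


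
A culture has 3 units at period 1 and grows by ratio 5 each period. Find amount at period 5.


aₙ = a₁·r^(n-1)
= 3×5^4
= 3×625
= 1875

a_5 = 1875


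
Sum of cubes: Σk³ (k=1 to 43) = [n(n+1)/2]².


n(n+1)/2 = 43×44/2 = 946
Σk³ = 946² = 894916

Σk³ = 894916


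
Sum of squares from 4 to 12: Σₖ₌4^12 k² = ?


Σₖ₌4^12 k² = Σₖ₌₁^12 k² − Σₖ₌₁^3 k²
= 12·13·25/6 − 3·4·7/6
= 650 − 14 = 636

Σk² = 636


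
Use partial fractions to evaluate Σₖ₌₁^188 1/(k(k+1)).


1/(k(k+1)) = 1/k - 1/(k+1) (partial fractions)
Telescoping: Σ = 1 - 1/189 = 188/189

Sum = 188/189


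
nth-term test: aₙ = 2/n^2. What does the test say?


lim(n→∞) 2/n^2 = 0
lim aₙ = 0 → nth-term test is INCONCLUSIVE
(Need other tests; this is actually a convergent p-series with p=2 > 1)

Inconclusive (lim aₙ = 0; need another test)


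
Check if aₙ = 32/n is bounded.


a₁ = 32, a₂ = 32/2, a₃ = 32/3, ...
0 < aₙ ≤ 32 for all n ≥ 1
Lower bound: 0, Upper bound: 32
The sequence IS bounded

Bounded (0 < aₙ ≤ 32)


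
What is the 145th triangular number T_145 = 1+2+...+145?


n(n+1)/2 = 145×146/2 = 21170/2 = 10585

Σk = 10585


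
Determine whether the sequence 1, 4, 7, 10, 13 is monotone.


Differences: 3, 3, 3, 3
All differences > 0 → strictly INCREASING

Monotonically increasing


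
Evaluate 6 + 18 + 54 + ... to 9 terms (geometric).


Sₙ = 6×(3^9 - 1)/(3 - 1)
= 6×(19683 - 1)/2
= 6×19682/2
= 59046

S_9 = 59046


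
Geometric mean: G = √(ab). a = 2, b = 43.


GM = √(2×43) = √86 = 9.2736

GM = 9.2736


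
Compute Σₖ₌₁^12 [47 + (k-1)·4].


aₙ = 47 + (12-1)×4 = 91
Sₙ = n(a₁+aₙ)/2 = 12×(47+91)/2
= 12×138/2 = 828

S_12 = 828


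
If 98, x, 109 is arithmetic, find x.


AM = (98 + 109)/2 = 207/2 = 103.5

AM = 103.5


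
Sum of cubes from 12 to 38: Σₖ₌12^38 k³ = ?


Σₖ₌12^38 k³ = [38·39/2]² − [11·12/2]²
= 549081 − 4356 = 544725

Σk³ = 544725


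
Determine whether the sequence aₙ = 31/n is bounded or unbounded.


a₁ = 31, a₂ = 31/2, a₃ = 31/3, ...
0 < aₙ ≤ 31 for all n ≥ 1
Lower bound: 0, Upper bound: 31
The sequence IS bounded

Bounded (0 < aₙ ≤ 31)


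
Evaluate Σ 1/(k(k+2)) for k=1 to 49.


1/(k(k+2)) = (1/2)·(1/k - 1/(k+2)) (partial fractions)
Telescoping: Σ = (1/2)·(1 + 1/2 - 1/50 - 1/51) = 931/1275

Sum = 931/1275


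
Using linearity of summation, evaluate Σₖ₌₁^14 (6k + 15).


Σ(6k+15) = 6·Σk + 15·n
= 6·105 + 15·14
= 630 + 210 = 840

Σ = 840


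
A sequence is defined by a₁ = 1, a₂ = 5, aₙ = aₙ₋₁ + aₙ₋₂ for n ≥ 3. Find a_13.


Computing iteratively: 1, 5, 6, 11, 17, 28, 45, 73, 118, 191, 309, 500, ...
a_13 = 809

a_13 = 809


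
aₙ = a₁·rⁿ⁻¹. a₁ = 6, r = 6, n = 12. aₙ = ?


aₙ = a₁·r^(n-1)
= 6×6^11
= 6×362797056
= 2176782336

a_12 = 2176782336


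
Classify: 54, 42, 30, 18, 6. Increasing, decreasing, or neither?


Differences: -12, -12, -12, -12
All differences < 0 → strictly DECREASING

Monotonically decreasing


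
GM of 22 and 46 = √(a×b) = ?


GM = √(22×46) = √1012 = 31.8119

GM = 31.8119


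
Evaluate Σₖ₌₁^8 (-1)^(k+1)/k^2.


S = 1 - 1/4 + 1/9 - 1/16 + 1/25 - 1/36 + 1/49 - 1/64
= 0.8156
(Full series converges to +π²/12 ≈ +0.8225)

S_8 = 0.8156


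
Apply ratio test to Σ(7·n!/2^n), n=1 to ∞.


aₙ = 7·n!/2^n
a_{n+1}/aₙ = (n+1)!/2^(n+1) × 2^n/n!  (constant 7 cancels)
= (n+1)/2
L = lim(n→∞) (n+1)/2 = ∞
L > 1 → series DIVERGES

Diverges (ratio test: L = ∞ > 1)


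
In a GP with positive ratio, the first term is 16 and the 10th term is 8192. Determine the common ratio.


r^(n-1) = aₙ/a₁
r^9 = 8192/16 = 512
r = 512^(1/9)
= 2

r = 2


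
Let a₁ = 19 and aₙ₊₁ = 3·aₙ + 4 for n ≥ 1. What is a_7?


Computing step by step:
a_1 = 19
a_2 = 61
a_3 = 187
a_4 = 565
a_5 = 1699
a_6 = 5101
a_7 = 15307


a_7 = 15307


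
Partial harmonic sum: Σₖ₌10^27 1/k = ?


Σₖ₌10^27 1/k = 1/10 + 1/11 + 1/12 + ... + 1/27
= 85332099113/80313433200
≈ 1.0625

Sum = 85332099113/80313433200 ≈ 1.0625


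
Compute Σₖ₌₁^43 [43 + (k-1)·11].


aₙ = 43 + (43-1)×11 = 505
Sₙ = n(a₁+aₙ)/2 = 43×(43+505)/2
= 43×548/2 = 11782

S_43 = 11782


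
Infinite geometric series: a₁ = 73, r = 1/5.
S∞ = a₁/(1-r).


S∞ = a₁/(1-r) = 73/(1 - 1/5)
= 73/(4/5)
= 365/4

S∞ = 365/4


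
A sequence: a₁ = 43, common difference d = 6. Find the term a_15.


aₙ = a₁ + (n-1)d
= 43 + (15-1)×6
= 43 + 84
= 127

a_15 = 127


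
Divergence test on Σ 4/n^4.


lim(n→∞) 4/n^4 = 0
lim aₙ = 0 → nth-term test is INCONCLUSIVE
(Need other tests; this is actually a convergent p-series with p=4 > 1)

Inconclusive (lim aₙ = 0; need another test)


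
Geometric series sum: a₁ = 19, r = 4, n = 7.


Sₙ = 19×(4^7 - 1)/(4 - 1)
= 19×(16384 - 1)/3
= 19×16383/3
= 103759

S_7 = 103759


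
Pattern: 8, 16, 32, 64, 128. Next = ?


Pattern: powers of 2: 2ⁿ
Terms: 8, 16, 32, 64, 128
Next term = 256

Next term = 256


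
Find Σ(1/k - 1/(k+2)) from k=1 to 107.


Telescoping with gap 2: two head and two tail terms survive.
= (1 + 1/2) - (1/108 + 1/109)
= 3/2 - 1/108 - 1/109 = 17441/11772

Sum = 17441/11772


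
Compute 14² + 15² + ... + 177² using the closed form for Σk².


Σₖ₌14^177 k² = Σₖ₌₁^177 k² − Σₖ₌₁^13 k²
= 177·178·355/6 − 13·14·27/6
= 1864105 − 819 = 1863286

Σk² = 1863286


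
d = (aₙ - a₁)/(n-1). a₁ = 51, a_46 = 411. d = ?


d = (aₙ - a₁)/(n-1)
= (411 - 51)/(46-1)
= 360/45 = 8

d = 8


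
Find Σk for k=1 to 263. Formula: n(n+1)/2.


n(n+1)/2 = 263×264/2 = 69432/2 = 34716

Σk = 34716


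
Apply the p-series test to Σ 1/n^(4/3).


p-series test: Σ c/n^p converges if p > 1, diverges if p ≤ 1 (constant c > 0 doesn't affect convergence).
p = 4/3
4/3 > 1 → CONVERGES

Converges (p = 4/3 > 1)


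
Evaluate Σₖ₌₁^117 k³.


n(n+1)/2 = 117×118/2 = 6903
Σk³ = 6903² = 47651409

Σk³ = 47651409


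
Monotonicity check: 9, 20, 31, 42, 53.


Differences: 11, 11, 11, 11
All differences > 0 → strictly INCREASING

Monotonically increasing


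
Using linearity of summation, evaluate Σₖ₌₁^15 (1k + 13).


Σ(1k+13) = 1·Σk + 13·n
= 1·120 + 13·15
= 120 + 195 = 315

Σ = 315


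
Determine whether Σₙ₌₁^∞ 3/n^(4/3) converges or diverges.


p-series test: Σ c/n^p converges if p > 1, diverges if p ≤ 1 (constant c > 0 doesn't affect convergence).
p = 4/3
4/3 > 1 → CONVERGES

Converges (p = 4/3 > 1)


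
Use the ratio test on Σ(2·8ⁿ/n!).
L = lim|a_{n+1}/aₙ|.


aₙ = 2·8^n/n!
a_{n+1}/aₙ = 8^(n+1)/(n+1)! × n!/8^n  (constant 2 cancels)
= 8/(n+1)
L = lim(n→∞) 8/(n+1) = 0
L < 1 → series CONVERGES

Converges (ratio test: L = 0 < 1)


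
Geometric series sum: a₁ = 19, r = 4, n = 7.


Sₙ = 19×(4^7 - 1)/(4 - 1)
= 19×(16384 - 1)/3
= 19×16383/3
= 103759

S_7 = 103759


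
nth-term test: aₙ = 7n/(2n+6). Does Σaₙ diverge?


lim(n→∞) 7n/(2n+6) = 7/2 = 7/2  (divide numerator and denominator by n)
lim aₙ = 7/2 ≠ 0 → series DIVERGES

Diverges (lim aₙ = 7/2 ≠ 0)


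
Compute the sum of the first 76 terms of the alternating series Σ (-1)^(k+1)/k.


S = 1 - 1/2 + 1/3 - 1/4 + 1/5 - 1/6 + 1/7 - 1/8 ± ...
= 0.6866
(Full series converges to +ln(2) ≈ +0.6931)

S_76 = 0.6866


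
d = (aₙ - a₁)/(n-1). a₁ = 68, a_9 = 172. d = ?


d = (aₙ - a₁)/(n-1)
= (172 - 68)/(9-1)
= 104/8 = 13

d = 13


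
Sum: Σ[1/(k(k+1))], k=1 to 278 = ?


1/(k(k+1)) = 1/k - 1/(k+1) (partial fractions)
Telescoping: Σ = 1 - 1/279 = 278/279

Sum = 278/279


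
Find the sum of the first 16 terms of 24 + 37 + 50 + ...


aₙ = 24 + (16-1)×13 = 219
Sₙ = n(a₁+aₙ)/2 = 16×(24+219)/2
= 16×243/2 = 1944

S_16 = 1944


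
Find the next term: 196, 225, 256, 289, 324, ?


Pattern: perfect squares: n²
Terms: 196, 225, 256, 289, 324
Next term = 361

Next term = 361


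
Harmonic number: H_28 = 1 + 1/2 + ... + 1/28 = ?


H_28 = 1/1 + 1/2 + 1/3 + ... + 1/28
= 315404588903/80313433200
≈ 3.9272

H_28 = 315404588903/80313433200 ≈ 3.9272


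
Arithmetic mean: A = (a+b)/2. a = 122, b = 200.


AM = (122 + 200)/2 = 322/2 = 161

AM = 161


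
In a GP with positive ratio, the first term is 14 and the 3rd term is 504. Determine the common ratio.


r^(n-1) = aₙ/a₁
r^2 = 504/14 = 36
r = 36^(1/2)
= ±6; taking r > 0 gives r = 6

r = 6


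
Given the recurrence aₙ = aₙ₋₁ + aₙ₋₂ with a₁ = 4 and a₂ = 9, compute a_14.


Computing iteratively: 4, 9, 13, 22, 35, 57, 92, 149, 241, 390, 631, 1021, ...
a_14 = 2673

a_14 = 2673


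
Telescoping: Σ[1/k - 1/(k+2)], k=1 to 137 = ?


Telescoping with gap 2: two head and two tail terms survive.
= (1 + 1/2) - (1/138 + 1/139)
= 3/2 - 1/138 - 1/139 = 14248/9591

Sum = 14248/9591


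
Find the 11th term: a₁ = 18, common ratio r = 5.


aₙ = a₁·r^(n-1)
= 18×5^10
= 18×9765625
= 175781250

a_11 = 175781250


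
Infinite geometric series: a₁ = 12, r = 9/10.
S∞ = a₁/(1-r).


S∞ = a₁/(1-r) = 12/(1 - 9/10)
= 12/(1/10)
= 120

S∞ = 120


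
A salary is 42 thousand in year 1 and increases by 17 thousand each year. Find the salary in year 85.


aₙ = a₁ + (n-1)d
= 42 + (85-1)×17
= 42 + 1428
= 1470

a_85 = 1470


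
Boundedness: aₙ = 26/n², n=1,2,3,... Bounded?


a₁ = 26, a₂ = 26/4, a₃ = 26/9, ...
0 < aₙ ≤ 26 for all n ≥ 1
The sequence IS bounded

Bounded (0 < aₙ ≤ 26)


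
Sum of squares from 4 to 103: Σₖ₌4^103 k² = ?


Σₖ₌4^103 k² = Σₖ₌₁^103 k² − Σₖ₌₁^3 k²
= 103·104·207/6 − 3·4·7/6
= 369564 − 14 = 369550

Σk² = 369550


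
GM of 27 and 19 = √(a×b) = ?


GM = √(27×19) = √513 = 22.6495

GM = 22.6495


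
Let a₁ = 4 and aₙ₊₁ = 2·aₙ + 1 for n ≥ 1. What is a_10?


Computing step by step:
a_1 = 4
a_2 = 9
a_3 = 19
a_4 = 39
a_5 = 79
a_6 = 159
a_7 = 319
a_8 = 639
a_9 = 1279
a_10 = 2559


a_10 = 2559


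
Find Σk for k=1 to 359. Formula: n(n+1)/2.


n(n+1)/2 = 359×360/2 = 129240/2 = 64620

Σk = 64620


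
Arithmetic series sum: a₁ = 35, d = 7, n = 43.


aₙ = 35 + (43-1)×7 = 329
Sₙ = n(a₁+aₙ)/2 = 43×(35+329)/2
= 43×364/2 = 7826

S_43 = 7826
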